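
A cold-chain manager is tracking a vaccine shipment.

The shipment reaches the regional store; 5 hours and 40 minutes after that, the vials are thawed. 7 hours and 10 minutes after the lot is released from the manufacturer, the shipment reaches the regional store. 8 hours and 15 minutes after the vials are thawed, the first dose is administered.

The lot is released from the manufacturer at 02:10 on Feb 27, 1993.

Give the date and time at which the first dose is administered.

23:15 on Feb 27, 1993

The lot is released from the manufacturer: 02:10 Feb 27, 1993.
The shipment reaches the regional store: 02:10 Feb 27, 1993 + 7h10m = 09:20 Feb 27, 1993.
The vials are thawed: 09:20 Feb 27, 1993 + 5h40m = 15:00 Feb 27, 1993.
The first dose is administered: 15:00 Feb 27, 1993 + 8h15m = 23:15 Feb 27, 1993.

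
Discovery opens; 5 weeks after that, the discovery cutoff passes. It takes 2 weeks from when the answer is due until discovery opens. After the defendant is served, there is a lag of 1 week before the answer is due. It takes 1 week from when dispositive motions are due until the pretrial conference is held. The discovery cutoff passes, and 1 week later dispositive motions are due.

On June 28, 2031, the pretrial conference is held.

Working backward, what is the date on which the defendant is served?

April 19, 2031

The pretrial conference is held: Jun 28, 2031.
Dispositive motions are due: Jun 28, 2031 − 1 week = Jun 21, 2031.
The discovery cutoff passes: Jun 21, 2031 − 1 week = Jun 14, 2031.
Discovery opens: Jun 14, 2031 − 5 weeks = May 10, 2031.
The answer is due: May 10, 2031 − 2 weeks = Apr 26, 2031.
The defendant is served: Apr 26, 2031 − 1 week = Apr 19, 2031.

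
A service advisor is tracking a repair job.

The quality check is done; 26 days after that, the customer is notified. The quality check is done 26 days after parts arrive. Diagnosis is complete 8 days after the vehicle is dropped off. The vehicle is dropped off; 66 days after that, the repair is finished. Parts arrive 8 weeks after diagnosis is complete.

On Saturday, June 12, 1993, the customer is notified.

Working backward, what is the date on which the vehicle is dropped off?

The customer is notified: Jun 12, 1993.
The quality check is done: Jun 12, 1993 − 26 days = May 17, 1993.
Parts arrive: May 17, 1993 − 26 days = Apr 21, 1993.
Diagnosis is complete: Apr 21, 1993 − 8 weeks = Feb 24, 1993.
The vehicle is dropped off: Feb 24, 1993 − 8 days = Feb 16, 1993.

Tuesday, February 16, 1993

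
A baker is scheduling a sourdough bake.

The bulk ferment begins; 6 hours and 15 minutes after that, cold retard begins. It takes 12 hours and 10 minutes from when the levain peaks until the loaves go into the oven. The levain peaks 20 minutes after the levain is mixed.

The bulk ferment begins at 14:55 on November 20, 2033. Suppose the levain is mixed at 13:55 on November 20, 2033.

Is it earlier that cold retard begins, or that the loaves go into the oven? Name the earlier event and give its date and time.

Cold retard begins — 21:10 on November 20, 2033

The bulk ferment begins: 14:55 Nov 20, 2033.
Cold retard begins: 14:55 Nov 20, 2033 + 6h15m = 21:10 Nov 20, 2033.
The levain is mixed: 13:55 Nov 20, 2033.
The levain peaks: 13:55 Nov 20, 2033 + 20m = 14:15 Nov 20, 2033.
The loaves go into the oven: 14:15 Nov 20, 2033 + 12h10m = 02:25 Nov 21, 2033.
Comparing: cold retard begins at 21:10 Nov 20, 2033 vs the loaves go into the oven at 02:25 Nov 21, 2033. Earlier: cold retard begins.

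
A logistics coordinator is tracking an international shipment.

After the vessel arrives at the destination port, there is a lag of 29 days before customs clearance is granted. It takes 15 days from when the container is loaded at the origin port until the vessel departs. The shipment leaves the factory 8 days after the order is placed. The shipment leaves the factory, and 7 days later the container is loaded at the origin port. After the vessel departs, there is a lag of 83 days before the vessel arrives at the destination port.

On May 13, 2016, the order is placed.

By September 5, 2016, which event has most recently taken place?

The order is placed: May 13, 2016.
The shipment leaves the factory: May 13, 2016 + 8 days = May 21, 2016.
The container is loaded at the origin port: May 21, 2016 + 7 days = May 28, 2016.
The vessel departs: May 28, 2016 + 15 days = Jun 12, 2016.
The vessel arrives at the destination port: Jun 12, 2016 + 83 days = Sep 3, 2016.
Customs clearance is granted: Sep 3, 2016 + 29 days = Oct 2, 2016.
Sep 5, 2016 falls between when the vessel arrives at the destination port (Sep 3, 2016) and when customs clearance is granted (Oct 2, 2016).

The vessel arrives at the destination port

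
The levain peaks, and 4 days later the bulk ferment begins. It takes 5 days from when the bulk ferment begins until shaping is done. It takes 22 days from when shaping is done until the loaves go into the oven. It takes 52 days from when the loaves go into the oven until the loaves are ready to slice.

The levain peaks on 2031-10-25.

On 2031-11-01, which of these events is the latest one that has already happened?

The bulk ferment begins

The levain peaks: Oct 25, 2031.
The bulk ferment begins: Oct 25, 2031 + 4 days = Oct 29, 2031.
Shaping is done: Oct 29, 2031 + 5 days = Nov 3, 2031.
The loaves go into the oven: Nov 3, 2031 + 22 days = Nov 25, 2031.
The loaves are ready to slice: Nov 25, 2031 + 52 days = Jan 16, 2032.
Nov 1, 2031 falls between when the bulk ferment begins (Oct 29, 2031) and when shaping is done (Nov 3, 2031).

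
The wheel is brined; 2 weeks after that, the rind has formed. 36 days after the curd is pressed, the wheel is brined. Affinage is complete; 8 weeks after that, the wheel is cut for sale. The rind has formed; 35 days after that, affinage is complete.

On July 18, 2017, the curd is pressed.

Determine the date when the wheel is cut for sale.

December 6, 2017

The curd is pressed: Jul 18, 2017.
The wheel is brined: Jul 18, 2017 + 36 days = Aug 23, 2017.
The rind has formed: Aug 23, 2017 + 2 weeks = Sep 6, 2017.
Affinage is complete: Sep 6, 2017 + 35 days = Oct 11, 2017.
The wheel is cut for sale: Oct 11, 2017 + 8 weeks = Dec 6, 2017.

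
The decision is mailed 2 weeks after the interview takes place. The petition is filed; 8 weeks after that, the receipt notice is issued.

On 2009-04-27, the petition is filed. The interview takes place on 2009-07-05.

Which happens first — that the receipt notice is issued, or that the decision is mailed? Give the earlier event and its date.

The petition is filed: Apr 27, 2009.
The receipt notice is issued: Apr 27, 2009 + 8 weeks = Jun 22, 2009.
The interview takes place: Jul 5, 2009.
The decision is mailed: Jul 5, 2009 + 2 weeks = Jul 19, 2009.
Comparing: the receipt notice is issued on Jun 22, 2009 vs the decision is mailed on Jul 19, 2009. Earlier: the receipt notice is issued.

The receipt notice is issued — 2009-06-22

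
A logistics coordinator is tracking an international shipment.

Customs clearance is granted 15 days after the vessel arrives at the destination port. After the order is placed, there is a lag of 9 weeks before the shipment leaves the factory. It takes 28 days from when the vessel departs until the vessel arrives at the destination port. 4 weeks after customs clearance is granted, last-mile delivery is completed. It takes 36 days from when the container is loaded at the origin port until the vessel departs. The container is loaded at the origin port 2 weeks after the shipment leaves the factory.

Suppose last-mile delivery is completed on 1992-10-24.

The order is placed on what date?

1992-04-23

Last-mile delivery is completed: Oct 24, 1992.
Customs clearance is granted: Oct 24, 1992 − 4 weeks = Sep 26, 1992.
The vessel arrives at the destination port: Sep 26, 1992 − 15 days = Sep 11, 1992.
The vessel departs: Sep 11, 1992 − 28 days = Aug 14, 1992.
The container is loaded at the origin port: Aug 14, 1992 − 36 days = Jul 9, 1992.
The shipment leaves the factory: Jul 9, 1992 − 2 weeks = Jun 25, 1992.
The order is placed: Jun 25, 1992 − 9 weeks = Apr 23, 1992.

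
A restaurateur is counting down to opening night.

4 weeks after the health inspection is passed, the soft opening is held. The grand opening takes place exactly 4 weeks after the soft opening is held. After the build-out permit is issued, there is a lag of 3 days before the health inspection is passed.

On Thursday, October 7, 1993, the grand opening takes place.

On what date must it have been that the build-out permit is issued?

Monday, August 9, 1993

The grand opening takes place: Oct 7, 1993.
The soft opening is held: Oct 7, 1993 − 4 weeks = Sep 9, 1993.
The health inspection is passed: Sep 9, 1993 − 4 weeks = Aug 12, 1993.
The build-out permit is issued: Aug 12, 1993 − 3 days = Aug 9, 1993.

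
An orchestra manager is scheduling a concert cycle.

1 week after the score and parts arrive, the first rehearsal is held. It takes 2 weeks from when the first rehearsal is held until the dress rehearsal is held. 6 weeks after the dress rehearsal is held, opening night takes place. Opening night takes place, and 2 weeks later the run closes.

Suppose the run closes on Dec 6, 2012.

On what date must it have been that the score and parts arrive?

Sep 20, 2012

The run closes: Dec 6, 2012.
Opening night takes place: Dec 6, 2012 − 2 weeks = Nov 22, 2012.
The dress rehearsal is held: Nov 22, 2012 − 6 weeks = Oct 11, 2012.
The first rehearsal is held: Oct 11, 2012 − 2 weeks = Sep 27, 2012.
The score and parts arrive: Sep 27, 2012 − 1 week = Sep 20, 2012.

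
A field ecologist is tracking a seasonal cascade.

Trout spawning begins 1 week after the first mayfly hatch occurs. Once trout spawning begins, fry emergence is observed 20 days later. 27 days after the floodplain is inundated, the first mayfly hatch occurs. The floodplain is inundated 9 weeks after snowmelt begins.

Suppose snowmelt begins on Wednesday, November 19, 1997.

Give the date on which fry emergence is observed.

Monday, March 16, 1998

Snowmelt begins: Nov 19, 1997.
The floodplain is inundated: Nov 19, 1997 + 9 weeks = Jan 21, 1998.
The first mayfly hatch occurs: Jan 21, 1998 + 27 days = Feb 17, 1998.
Trout spawning begins: Feb 17, 1998 + 1 week = Feb 24, 1998.
Fry emergence is observed: Feb 24, 1998 + 20 days = Mar 16, 1998.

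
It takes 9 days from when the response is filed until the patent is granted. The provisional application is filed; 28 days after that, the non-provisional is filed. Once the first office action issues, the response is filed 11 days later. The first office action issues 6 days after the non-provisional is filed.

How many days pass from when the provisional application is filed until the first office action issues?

34 days

Causal path: the provisional application is filed → the non-provisional is filed → the first office action issues.
Total delay along the path: 28 + 6 = 34 days.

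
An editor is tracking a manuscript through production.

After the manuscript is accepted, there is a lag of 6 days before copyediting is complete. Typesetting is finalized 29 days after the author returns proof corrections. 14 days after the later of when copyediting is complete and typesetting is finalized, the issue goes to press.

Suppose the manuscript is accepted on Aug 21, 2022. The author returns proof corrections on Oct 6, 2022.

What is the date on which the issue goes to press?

The manuscript is accepted: Aug 21, 2022.
Copyediting is complete: Aug 21, 2022 + 6 days = Aug 27, 2022.
The author returns proof corrections: Oct 6, 2022.
Typesetting is finalized: Oct 6, 2022 + 29 days = Nov 4, 2022.
Both prerequisites met — copyediting is complete (Aug 27, 2022), typesetting is finalized (Nov 4, 2022); the later is Nov 4, 2022.
The issue goes to press: Nov 4, 2022 + 14 days = Nov 18, 2022.

Nov 18, 2022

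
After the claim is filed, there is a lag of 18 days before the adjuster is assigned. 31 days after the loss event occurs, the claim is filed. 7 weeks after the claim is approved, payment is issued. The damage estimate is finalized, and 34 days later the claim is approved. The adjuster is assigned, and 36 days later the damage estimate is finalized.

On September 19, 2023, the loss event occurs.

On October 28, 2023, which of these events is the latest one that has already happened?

The loss event occurs: Sep 19, 2023.
The claim is filed: Sep 19, 2023 + 31 days = Oct 20, 2023.
The adjuster is assigned: Oct 20, 2023 + 18 days = Nov 7, 2023.
The damage estimate is finalized: Nov 7, 2023 + 36 days = Dec 13, 2023.
The claim is approved: Dec 13, 2023 + 34 days = Jan 16, 2024.
Payment is issued: Jan 16, 2024 + 7 weeks = Mar 5, 2024.
Oct 28, 2023 falls between when the claim is filed (Oct 20, 2023) and when the adjuster is assigned (Nov 7, 2023).

The claim is filed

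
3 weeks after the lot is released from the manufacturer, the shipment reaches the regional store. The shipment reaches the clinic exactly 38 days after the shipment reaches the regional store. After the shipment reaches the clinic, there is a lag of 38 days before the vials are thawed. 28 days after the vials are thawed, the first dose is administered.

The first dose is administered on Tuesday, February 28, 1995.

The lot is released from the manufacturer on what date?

Wednesday, October 26, 1994

The first dose is administered: Feb 28, 1995.
The vials are thawed: Feb 28, 1995 − 28 days = Jan 31, 1995.
The shipment reaches the clinic: Jan 31, 1995 − 38 days = Dec 24, 1994.
The shipment reaches the regional store: Dec 24, 1994 − 38 days = Nov 16, 1994.
The lot is released from the manufacturer: Nov 16, 1994 − 3 weeks = Oct 26, 1994.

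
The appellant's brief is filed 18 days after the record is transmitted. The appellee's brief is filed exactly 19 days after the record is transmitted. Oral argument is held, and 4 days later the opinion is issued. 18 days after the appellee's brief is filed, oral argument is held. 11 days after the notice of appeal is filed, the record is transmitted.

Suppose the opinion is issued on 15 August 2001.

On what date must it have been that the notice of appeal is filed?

24 June 2001

The opinion is issued: Aug 15, 2001.
Oral argument is held: Aug 15, 2001 − 4 days = Aug 11, 2001.
The appellee's brief is filed: Aug 11, 2001 − 18 days = Jul 24, 2001.
The record is transmitted: Jul 24, 2001 − 19 days = Jul 5, 2001.
The notice of appeal is filed: Jul 5, 2001 − 11 days = Jun 24, 2001.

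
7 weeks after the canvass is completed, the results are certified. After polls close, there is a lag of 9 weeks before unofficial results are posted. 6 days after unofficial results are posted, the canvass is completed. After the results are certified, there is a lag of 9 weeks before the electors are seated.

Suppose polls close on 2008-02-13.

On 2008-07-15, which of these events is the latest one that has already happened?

Polls close: Feb 13, 2008.
Unofficial results are posted: Feb 13, 2008 + 9 weeks = Apr 16, 2008.
The canvass is completed: Apr 16, 2008 + 6 days = Apr 22, 2008.
The results are certified: Apr 22, 2008 + 7 weeks = Jun 10, 2008.
The electors are seated: Jun 10, 2008 + 9 weeks = Aug 12, 2008.
Jul 15, 2008 falls between when the results are certified (Jun 10, 2008) and when the electors are seated (Aug 12, 2008).

The results are certified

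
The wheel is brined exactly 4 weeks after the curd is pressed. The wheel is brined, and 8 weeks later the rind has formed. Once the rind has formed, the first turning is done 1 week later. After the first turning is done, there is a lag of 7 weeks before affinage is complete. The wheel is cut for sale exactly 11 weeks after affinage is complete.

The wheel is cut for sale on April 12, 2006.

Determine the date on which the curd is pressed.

The wheel is cut for sale: Apr 12, 2006.
Affinage is complete: Apr 12, 2006 − 11 weeks = Jan 25, 2006.
The first turning is done: Jan 25, 2006 − 7 weeks = Dec 7, 2005.
The rind has formed: Dec 7, 2005 − 1 week = Nov 30, 2005.
The wheel is brined: Nov 30, 2005 − 8 weeks = Oct 5, 2005.
The curd is pressed: Oct 5, 2005 − 4 weeks = Sep 7, 2005.

September 7, 2005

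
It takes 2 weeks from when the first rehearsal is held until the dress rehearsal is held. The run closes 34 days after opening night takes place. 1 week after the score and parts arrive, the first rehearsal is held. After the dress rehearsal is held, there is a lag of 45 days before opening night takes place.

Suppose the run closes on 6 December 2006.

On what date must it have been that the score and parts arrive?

The run closes: Dec 6, 2006.
Opening night takes place: Dec 6, 2006 − 34 days = Nov 2, 2006.
The dress rehearsal is held: Nov 2, 2006 − 45 days = Sep 18, 2006.
The first rehearsal is held: Sep 18, 2006 − 2 weeks = Sep 4, 2006.
The score and parts arrive: Sep 4, 2006 − 1 week = Aug 28, 2006.

28 August 2006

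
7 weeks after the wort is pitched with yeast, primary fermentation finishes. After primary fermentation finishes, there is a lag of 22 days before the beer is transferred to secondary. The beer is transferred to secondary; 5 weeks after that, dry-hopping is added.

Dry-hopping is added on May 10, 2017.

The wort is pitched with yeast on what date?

Dry-hopping is added: May 10, 2017.
The beer is transferred to secondary: May 10, 2017 − 5 weeks = Apr 5, 2017.
Primary fermentation finishes: Apr 5, 2017 − 22 days = Mar 14, 2017.
The wort is pitched with yeast: Mar 14, 2017 − 7 weeks = Jan 24, 2017.

January 24, 2017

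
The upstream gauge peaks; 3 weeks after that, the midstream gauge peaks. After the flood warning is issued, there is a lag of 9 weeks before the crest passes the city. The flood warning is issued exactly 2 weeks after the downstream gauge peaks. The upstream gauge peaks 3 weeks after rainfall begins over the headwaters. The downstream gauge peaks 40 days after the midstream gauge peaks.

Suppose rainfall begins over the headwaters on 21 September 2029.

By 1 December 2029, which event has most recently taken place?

Rainfall begins over the headwaters: Sep 21, 2029.
The upstream gauge peaks: Sep 21, 2029 + 3 weeks = Oct 12, 2029.
The midstream gauge peaks: Oct 12, 2029 + 3 weeks = Nov 2, 2029.
The downstream gauge peaks: Nov 2, 2029 + 40 days = Dec 12, 2029.
The flood warning is issued: Dec 12, 2029 + 2 weeks = Dec 26, 2029.
The crest passes the city: Dec 26, 2029 + 9 weeks = Feb 27, 2030.
Dec 1, 2029 falls between when the midstream gauge peaks (Nov 2, 2029) and when the downstream gauge peaks (Dec 12, 2029).

The midstream gauge peaks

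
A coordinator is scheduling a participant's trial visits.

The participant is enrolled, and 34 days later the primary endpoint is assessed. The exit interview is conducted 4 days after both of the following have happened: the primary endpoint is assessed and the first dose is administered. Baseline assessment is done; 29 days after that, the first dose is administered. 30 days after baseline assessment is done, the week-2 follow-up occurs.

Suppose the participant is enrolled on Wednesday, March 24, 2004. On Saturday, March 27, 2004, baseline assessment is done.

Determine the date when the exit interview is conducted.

The participant is enrolled: Mar 24, 2004.
The primary endpoint is assessed: Mar 24, 2004 + 34 days = Apr 27, 2004.
Baseline assessment is done: Mar 27, 2004.
The first dose is administered: Mar 27, 2004 + 29 days = Apr 25, 2004.
Both prerequisites met — the primary endpoint is assessed (Apr 27, 2004), the first dose is administered (Apr 25, 2004); the later is Apr 27, 2004.
The exit interview is conducted: Apr 27, 2004 + 4 days = May 1, 2004.

Saturday, May 1, 2004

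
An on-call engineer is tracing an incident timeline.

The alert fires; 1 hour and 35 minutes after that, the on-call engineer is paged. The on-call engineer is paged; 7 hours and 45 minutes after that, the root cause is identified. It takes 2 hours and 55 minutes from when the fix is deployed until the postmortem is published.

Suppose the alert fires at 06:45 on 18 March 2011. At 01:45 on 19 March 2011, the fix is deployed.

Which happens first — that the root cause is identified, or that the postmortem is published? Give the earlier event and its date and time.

The alert fires: 06:45 Mar 18, 2011.
The on-call engineer is paged: 06:45 Mar 18, 2011 + 1h35m = 08:20 Mar 18, 2011.
The root cause is identified: 08:20 Mar 18, 2011 + 7h45m = 16:05 Mar 18, 2011.
The fix is deployed: 01:45 Mar 19, 2011.
The postmortem is published: 01:45 Mar 19, 2011 + 2h55m = 04:40 Mar 19, 2011.
Comparing: the root cause is identified at 16:05 Mar 18, 2011 vs the postmortem is published at 04:40 Mar 19, 2011. Earlier: the root cause is identified.

The root cause is identified — 16:05 on 18 March 2011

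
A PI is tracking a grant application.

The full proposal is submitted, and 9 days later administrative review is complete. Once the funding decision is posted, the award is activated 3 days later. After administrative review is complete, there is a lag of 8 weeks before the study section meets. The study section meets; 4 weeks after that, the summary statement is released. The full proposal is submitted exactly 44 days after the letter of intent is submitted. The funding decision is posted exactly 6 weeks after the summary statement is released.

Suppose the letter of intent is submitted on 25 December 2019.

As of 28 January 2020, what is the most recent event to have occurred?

The letter of intent is submitted

The letter of intent is submitted: Dec 25, 2019.
The full proposal is submitted: Dec 25, 2019 + 44 days = Feb 7, 2020.
Administrative review is complete: Feb 7, 2020 + 9 days = Feb 16, 2020.
The study section meets: Feb 16, 2020 + 8 weeks = Apr 12, 2020.
The summary statement is released: Apr 12, 2020 + 4 weeks = May 10, 2020.
The funding decision is posted: May 10, 2020 + 6 weeks = Jun 21, 2020.
The award is activated: Jun 21, 2020 + 3 days = Jun 24, 2020.
Jan 28, 2020 falls between when the letter of intent is submitted (Dec 25, 2019) and when the full proposal is submitted (Feb 7, 2020).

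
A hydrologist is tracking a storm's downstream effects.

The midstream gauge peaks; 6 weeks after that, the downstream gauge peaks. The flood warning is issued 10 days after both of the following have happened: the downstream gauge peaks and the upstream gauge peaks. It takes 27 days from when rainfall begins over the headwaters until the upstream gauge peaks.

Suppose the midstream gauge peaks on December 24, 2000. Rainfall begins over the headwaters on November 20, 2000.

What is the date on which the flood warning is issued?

February 14, 2001

The midstream gauge peaks: Dec 24, 2000.
The downstream gauge peaks: Dec 24, 2000 + 6 weeks = Feb 4, 2001.
Rainfall begins over the headwaters: Nov 20, 2000.
The upstream gauge peaks: Nov 20, 2000 + 27 days = Dec 17, 2000.
Both prerequisites met — the downstream gauge peaks (Feb 4, 2001), the upstream gauge peaks (Dec 17, 2000); the later is Feb 4, 2001.
The flood warning is issued: Feb 4, 2001 + 10 days = Feb 14, 2001.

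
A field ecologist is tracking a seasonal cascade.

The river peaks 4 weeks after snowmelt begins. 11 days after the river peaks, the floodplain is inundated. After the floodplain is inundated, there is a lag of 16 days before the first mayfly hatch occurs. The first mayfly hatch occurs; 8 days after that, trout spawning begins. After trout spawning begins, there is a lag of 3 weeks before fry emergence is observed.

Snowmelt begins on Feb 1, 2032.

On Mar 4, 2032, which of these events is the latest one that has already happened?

Snowmelt begins: Feb 1, 2032.
The river peaks: Feb 1, 2032 + 4 weeks = Feb 29, 2032.
The floodplain is inundated: Feb 29, 2032 + 11 days = Mar 11, 2032.
The first mayfly hatch occurs: Mar 11, 2032 + 16 days = Mar 27, 2032.
Trout spawning begins: Mar 27, 2032 + 8 days = Apr 4, 2032.
Fry emergence is observed: Apr 4, 2032 + 3 weeks = Apr 25, 2032.
Mar 4, 2032 falls between when the river peaks (Feb 29, 2032) and when the floodplain is inundated (Mar 11, 2032).

The river peaks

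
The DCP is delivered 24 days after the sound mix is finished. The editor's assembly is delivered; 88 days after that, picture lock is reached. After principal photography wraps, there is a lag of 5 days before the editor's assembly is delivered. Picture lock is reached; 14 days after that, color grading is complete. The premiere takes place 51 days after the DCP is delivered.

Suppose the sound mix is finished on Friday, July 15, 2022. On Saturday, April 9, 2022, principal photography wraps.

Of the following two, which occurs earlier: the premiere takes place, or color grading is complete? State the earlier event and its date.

The sound mix is finished: Jul 15, 2022.
The DCP is delivered: Jul 15, 2022 + 24 days = Aug 8, 2022.
The premiere takes place: Aug 8, 2022 + 51 days = Sep 28, 2022.
Principal photography wraps: Apr 9, 2022.
The editor's assembly is delivered: Apr 9, 2022 + 5 days = Apr 14, 2022.
Picture lock is reached: Apr 14, 2022 + 88 days = Jul 11, 2022.
Color grading is complete: Jul 11, 2022 + 14 days = Jul 25, 2022.
Comparing: the premiere takes place on Sep 28, 2022 vs color grading is complete on Jul 25, 2022. Earlier: color grading is complete.

Color grading is complete — Monday, July 25, 2022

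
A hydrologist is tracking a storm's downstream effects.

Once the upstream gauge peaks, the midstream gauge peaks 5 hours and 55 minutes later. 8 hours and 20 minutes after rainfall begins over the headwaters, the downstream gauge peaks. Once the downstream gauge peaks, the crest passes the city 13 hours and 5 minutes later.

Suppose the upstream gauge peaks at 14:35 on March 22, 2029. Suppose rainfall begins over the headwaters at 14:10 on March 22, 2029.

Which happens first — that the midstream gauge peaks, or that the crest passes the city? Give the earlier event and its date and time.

The midstream gauge peaks — 20:30 on March 22, 2029

The upstream gauge peaks: 14:35 Mar 22, 2029.
The midstream gauge peaks: 14:35 Mar 22, 2029 + 5h55m = 20:30 Mar 22, 2029.
Rainfall begins over the headwaters: 14:10 Mar 22, 2029.
The downstream gauge peaks: 14:10 Mar 22, 2029 + 8h20m = 22:30 Mar 22, 2029.
The crest passes the city: 22:30 Mar 22, 2029 + 13h05m = 11:35 Mar 23, 2029.
Comparing: the midstream gauge peaks at 20:30 Mar 22, 2029 vs the crest passes the city at 11:35 Mar 23, 2029. Earlier: the midstream gauge peaks.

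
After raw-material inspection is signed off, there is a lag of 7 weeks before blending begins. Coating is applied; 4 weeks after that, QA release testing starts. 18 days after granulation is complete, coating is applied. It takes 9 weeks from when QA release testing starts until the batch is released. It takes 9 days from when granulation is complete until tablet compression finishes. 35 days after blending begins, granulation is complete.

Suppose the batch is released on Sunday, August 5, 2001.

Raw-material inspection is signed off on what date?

Wednesday, January 24, 2001

The batch is released: Aug 5, 2001.
QA release testing starts: Aug 5, 2001 − 9 weeks = Jun 3, 2001.
Coating is applied: Jun 3, 2001 − 4 weeks = May 6, 2001.
Granulation is complete: May 6, 2001 − 18 days = Apr 18, 2001.
Blending begins: Apr 18, 2001 − 35 days = Mar 14, 2001.
Raw-material inspection is signed off: Mar 14, 2001 − 7 weeks = Jan 24, 2001.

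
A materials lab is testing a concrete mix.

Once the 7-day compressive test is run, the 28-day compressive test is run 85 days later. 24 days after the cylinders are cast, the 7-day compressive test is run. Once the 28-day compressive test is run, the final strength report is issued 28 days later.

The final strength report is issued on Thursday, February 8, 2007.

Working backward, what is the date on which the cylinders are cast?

The final strength report is issued: Feb 8, 2007.
The 28-day compressive test is run: Feb 8, 2007 − 28 days = Jan 11, 2007.
The 7-day compressive test is run: Jan 11, 2007 − 85 days = Oct 18, 2006.
The cylinders are cast: Oct 18, 2006 − 24 days = Sep 24, 2006.

Sunday, September 24, 2006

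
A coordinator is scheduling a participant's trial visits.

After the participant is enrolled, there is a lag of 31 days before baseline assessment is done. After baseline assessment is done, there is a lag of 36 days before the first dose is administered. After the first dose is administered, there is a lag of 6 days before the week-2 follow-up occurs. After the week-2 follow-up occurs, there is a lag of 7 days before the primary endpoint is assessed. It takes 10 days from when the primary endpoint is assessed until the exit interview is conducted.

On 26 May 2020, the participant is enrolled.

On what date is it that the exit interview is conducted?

24 August 2020

The participant is enrolled: May 26, 2020.
Baseline assessment is done: May 26, 2020 + 31 days = Jun 26, 2020.
The first dose is administered: Jun 26, 2020 + 36 days = Aug 1, 2020.
The week-2 follow-up occurs: Aug 1, 2020 + 6 days = Aug 7, 2020.
The primary endpoint is assessed: Aug 7, 2020 + 7 days = Aug 14, 2020.
The exit interview is conducted: Aug 14, 2020 + 10 days = Aug 24, 2020.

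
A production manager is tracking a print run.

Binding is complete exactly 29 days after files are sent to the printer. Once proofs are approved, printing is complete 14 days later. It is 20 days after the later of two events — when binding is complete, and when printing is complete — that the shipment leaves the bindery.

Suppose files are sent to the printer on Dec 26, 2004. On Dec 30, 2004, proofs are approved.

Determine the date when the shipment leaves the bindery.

Feb 13, 2005

Files are sent to the printer: Dec 26, 2004.
Binding is complete: Dec 26, 2004 + 29 days = Jan 24, 2005.
Proofs are approved: Dec 30, 2004.
Printing is complete: Dec 30, 2004 + 14 days = Jan 13, 2005.
Both prerequisites met — binding is complete (Jan 24, 2005), printing is complete (Jan 13, 2005); the later is Jan 24, 2005.
The shipment leaves the bindery: Jan 24, 2005 + 20 days = Feb 13, 2005.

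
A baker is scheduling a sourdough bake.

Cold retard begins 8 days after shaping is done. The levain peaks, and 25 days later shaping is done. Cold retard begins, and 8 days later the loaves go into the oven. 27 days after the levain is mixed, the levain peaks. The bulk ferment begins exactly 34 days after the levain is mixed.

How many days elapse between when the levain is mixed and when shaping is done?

Causal path: the levain is mixed → the levain peaks → shaping is done.
Total delay along the path: 27 + 25 = 52 days.

52 days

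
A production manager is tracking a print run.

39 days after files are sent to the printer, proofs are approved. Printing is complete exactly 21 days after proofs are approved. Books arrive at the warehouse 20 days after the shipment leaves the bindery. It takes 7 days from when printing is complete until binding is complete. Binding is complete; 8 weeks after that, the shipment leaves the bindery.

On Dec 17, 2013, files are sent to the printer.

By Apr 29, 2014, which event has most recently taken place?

The shipment leaves the bindery

Files are sent to the printer: Dec 17, 2013.
Proofs are approved: Dec 17, 2013 + 39 days = Jan 25, 2014.
Printing is complete: Jan 25, 2014 + 21 days = Feb 15, 2014.
Binding is complete: Feb 15, 2014 + 7 days = Feb 22, 2014.
The shipment leaves the bindery: Feb 22, 2014 + 8 weeks = Apr 19, 2014.
Books arrive at the warehouse: Apr 19, 2014 + 20 days = May 9, 2014.
Apr 29, 2014 falls between when the shipment leaves the bindery (Apr 19, 2014) and when books arrive at the warehouse (May 9, 2014).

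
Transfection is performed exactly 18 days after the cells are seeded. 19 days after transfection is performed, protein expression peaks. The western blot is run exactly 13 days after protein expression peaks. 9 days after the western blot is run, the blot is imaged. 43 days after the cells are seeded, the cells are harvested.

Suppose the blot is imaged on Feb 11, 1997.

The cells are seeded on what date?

The blot is imaged: Feb 11, 1997.
The western blot is run: Feb 11, 1997 − 9 days = Feb 2, 1997.
Protein expression peaks: Feb 2, 1997 − 13 days = Jan 20, 1997.
Transfection is performed: Jan 20, 1997 − 19 days = Jan 1, 1997.
The cells are seeded: Jan 1, 1997 − 18 days = Dec 14, 1996.

Dec 14, 1996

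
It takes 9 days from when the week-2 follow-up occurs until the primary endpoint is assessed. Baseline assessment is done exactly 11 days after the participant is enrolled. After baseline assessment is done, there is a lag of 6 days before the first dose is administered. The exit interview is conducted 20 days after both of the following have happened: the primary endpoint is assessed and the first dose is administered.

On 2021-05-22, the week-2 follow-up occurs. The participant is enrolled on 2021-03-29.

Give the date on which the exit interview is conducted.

2021-06-20

The week-2 follow-up occurs: May 22, 2021.
The primary endpoint is assessed: May 22, 2021 + 9 days = May 31, 2021.
The participant is enrolled: Mar 29, 2021.
Baseline assessment is done: Mar 29, 2021 + 11 days = Apr 9, 2021.
The first dose is administered: Apr 9, 2021 + 6 days = Apr 15, 2021.
Both prerequisites met — the primary endpoint is assessed (May 31, 2021), the first dose is administered (Apr 15, 2021); the later is May 31, 2021.
The exit interview is conducted: May 31, 2021 + 20 days = Jun 20, 2021.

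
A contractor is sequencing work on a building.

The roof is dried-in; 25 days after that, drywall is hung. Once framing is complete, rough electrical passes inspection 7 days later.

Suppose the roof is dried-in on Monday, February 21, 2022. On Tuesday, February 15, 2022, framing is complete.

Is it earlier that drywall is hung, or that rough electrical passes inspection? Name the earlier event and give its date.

The roof is dried-in: Feb 21, 2022.
Drywall is hung: Feb 21, 2022 + 25 days = Mar 18, 2022.
Framing is complete: Feb 15, 2022.
Rough electrical passes inspection: Feb 15, 2022 + 7 days = Feb 22, 2022.
Comparing: drywall is hung on Mar 18, 2022 vs rough electrical passes inspection on Feb 22, 2022. Earlier: rough electrical passes inspection.

Rough electrical passes inspection — Tuesday, February 22, 2022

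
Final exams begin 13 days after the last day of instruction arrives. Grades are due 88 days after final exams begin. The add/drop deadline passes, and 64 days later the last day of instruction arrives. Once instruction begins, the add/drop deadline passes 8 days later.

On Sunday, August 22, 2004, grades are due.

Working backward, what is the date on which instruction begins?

Tuesday, March 2, 2004

Grades are due: Aug 22, 2004.
Final exams begin: Aug 22, 2004 − 88 days = May 26, 2004.
The last day of instruction arrives: May 26, 2004 − 13 days = May 13, 2004.
The add/drop deadline passes: May 13, 2004 − 64 days = Mar 10, 2004.
Instruction begins: Mar 10, 2004 − 8 days = Mar 2, 2004.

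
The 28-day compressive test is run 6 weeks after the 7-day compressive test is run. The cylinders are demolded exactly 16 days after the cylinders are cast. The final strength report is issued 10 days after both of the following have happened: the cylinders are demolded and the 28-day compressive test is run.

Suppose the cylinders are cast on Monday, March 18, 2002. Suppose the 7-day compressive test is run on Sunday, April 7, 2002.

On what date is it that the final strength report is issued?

The cylinders are cast: Mar 18, 2002.
The cylinders are demolded: Mar 18, 2002 + 16 days = Apr 3, 2002.
The 7-day compressive test is run: Apr 7, 2002.
The 28-day compressive test is run: Apr 7, 2002 + 6 weeks = May 19, 2002.
Both prerequisites met — the cylinders are demolded (Apr 3, 2002), the 28-day compressive test is run (May 19, 2002); the later is May 19, 2002.
The final strength report is issued: May 19, 2002 + 10 days = May 29, 2002.

Wednesday, May 29, 2002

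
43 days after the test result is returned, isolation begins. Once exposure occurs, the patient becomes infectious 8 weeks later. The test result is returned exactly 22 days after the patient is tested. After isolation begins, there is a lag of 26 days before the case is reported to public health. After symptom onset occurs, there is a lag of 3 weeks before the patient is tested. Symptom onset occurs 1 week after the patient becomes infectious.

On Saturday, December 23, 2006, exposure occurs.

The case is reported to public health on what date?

Saturday, June 16, 2007

Exposure occurs: Dec 23, 2006.
The patient becomes infectious: Dec 23, 2006 + 8 weeks = Feb 17, 2007.
Symptom onset occurs: Feb 17, 2007 + 1 week = Feb 24, 2007.
The patient is tested: Feb 24, 2007 + 3 weeks = Mar 17, 2007.
The test result is returned: Mar 17, 2007 + 22 days = Apr 8, 2007.
Isolation begins: Apr 8, 2007 + 43 days = May 21, 2007.
The case is reported to public health: May 21, 2007 + 26 days = Jun 16, 2007.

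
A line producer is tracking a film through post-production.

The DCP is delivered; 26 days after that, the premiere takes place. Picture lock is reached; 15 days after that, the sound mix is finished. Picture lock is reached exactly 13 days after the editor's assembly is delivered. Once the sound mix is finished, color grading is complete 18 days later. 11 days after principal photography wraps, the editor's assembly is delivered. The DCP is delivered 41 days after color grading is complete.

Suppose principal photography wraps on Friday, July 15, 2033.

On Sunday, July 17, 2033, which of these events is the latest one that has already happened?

Principal photography wraps: Jul 15, 2033.
The editor's assembly is delivered: Jul 15, 2033 + 11 days = Jul 26, 2033.
Picture lock is reached: Jul 26, 2033 + 13 days = Aug 8, 2033.
The sound mix is finished: Aug 8, 2033 + 15 days = Aug 23, 2033.
Color grading is complete: Aug 23, 2033 + 18 days = Sep 10, 2033.
The DCP is delivered: Sep 10, 2033 + 41 days = Oct 21, 2033.
The premiere takes place: Oct 21, 2033 + 26 days = Nov 16, 2033.
Jul 17, 2033 falls between when principal photography wraps (Jul 15, 2033) and when the editor's assembly is delivered (Jul 26, 2033).

Principal photography wraps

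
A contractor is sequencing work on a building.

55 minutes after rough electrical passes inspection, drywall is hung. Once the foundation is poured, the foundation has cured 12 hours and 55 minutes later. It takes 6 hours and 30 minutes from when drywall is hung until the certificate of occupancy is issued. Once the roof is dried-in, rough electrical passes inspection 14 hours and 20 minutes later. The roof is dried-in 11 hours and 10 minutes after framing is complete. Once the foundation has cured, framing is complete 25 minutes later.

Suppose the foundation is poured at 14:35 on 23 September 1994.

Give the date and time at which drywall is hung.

The foundation is poured: 14:35 Sep 23, 1994.
The foundation has cured: 14:35 Sep 23, 1994 + 12h55m = 03:30 Sep 24, 1994.
Framing is complete: 03:30 Sep 24, 1994 + 25m = 03:55 Sep 24, 1994.
The roof is dried-in: 03:55 Sep 24, 1994 + 11h10m = 15:05 Sep 24, 1994.
Rough electrical passes inspection: 15:05 Sep 24, 1994 + 14h20m = 05:25 Sep 25, 1994.
Drywall is hung: 05:25 Sep 25, 1994 + 55m = 06:20 Sep 25, 1994.

06:20 on 25 September 1994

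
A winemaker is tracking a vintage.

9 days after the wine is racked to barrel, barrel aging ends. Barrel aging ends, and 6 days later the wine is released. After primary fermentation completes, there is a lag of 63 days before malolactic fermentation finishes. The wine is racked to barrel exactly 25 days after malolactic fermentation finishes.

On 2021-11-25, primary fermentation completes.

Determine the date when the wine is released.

2022-03-08

Primary fermentation completes: Nov 25, 2021.
Malolactic fermentation finishes: Nov 25, 2021 + 63 days = Jan 27, 2022.
The wine is racked to barrel: Jan 27, 2022 + 25 days = Feb 21, 2022.
Barrel aging ends: Feb 21, 2022 + 9 days = Mar 2, 2022.
The wine is released: Mar 2, 2022 + 6 days = Mar 8, 2022.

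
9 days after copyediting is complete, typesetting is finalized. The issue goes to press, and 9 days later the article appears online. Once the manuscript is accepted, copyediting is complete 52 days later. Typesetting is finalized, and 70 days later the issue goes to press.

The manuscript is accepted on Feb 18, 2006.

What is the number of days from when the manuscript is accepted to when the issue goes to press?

131 days

Causal path: the manuscript is accepted → copyediting is complete → typesetting is finalized → the issue goes to press.
Total delay along the path: 52 + 9 + 70 = 131 days.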